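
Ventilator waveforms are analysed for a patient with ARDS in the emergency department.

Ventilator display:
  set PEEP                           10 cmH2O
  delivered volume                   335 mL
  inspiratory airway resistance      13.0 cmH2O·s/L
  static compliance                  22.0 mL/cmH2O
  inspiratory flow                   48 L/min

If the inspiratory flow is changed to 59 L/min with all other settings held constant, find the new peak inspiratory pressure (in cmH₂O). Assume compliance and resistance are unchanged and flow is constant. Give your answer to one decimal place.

38.0

Flow: 48 L/min ÷ 60 = 0.8 L/s.
New flow: 59 L/min ÷ 60 = 0.9833 L/s.
PIP = Vt/C + R·V̇ + PEEP (constant-flow equation of motion).
Only the resistive term changes: ΔPIP = R × ΔV̇ = 13.0 × (0.9833 − 0.8) = 13.0 × 0.1833 = 2.383 cmH2O.
Original PIP = 335/22.0 + 13.0×0.8 + 10 = 35.627 cmH2O; new PIP = 35.627 + (2.383) = 38.01 cmH2O.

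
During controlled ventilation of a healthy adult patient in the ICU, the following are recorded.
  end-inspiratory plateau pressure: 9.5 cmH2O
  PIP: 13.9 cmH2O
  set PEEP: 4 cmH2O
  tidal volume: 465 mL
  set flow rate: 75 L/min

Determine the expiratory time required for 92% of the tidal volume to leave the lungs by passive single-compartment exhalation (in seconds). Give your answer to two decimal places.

0.75

Flow: 75 L/min ÷ 60 = 1.25 L/s.
R = (PIP − Pplat)/V̇ = (13.9 − 9.5) / 1.25 = 4.4/1.25 = 3.52 cmH2O·s/L.
C = Vt/(Pplat − PEEP) = 465.0 / (9.5 − 4) = 465.0/5.5 = 84.545 mL/cmH2O.
τ = R × C = 3.52 × 0.08455 L/cmH2O = 0.2976 s.
t = −τ·ln(1 − 0.92) = −0.2976·ln(0.08) = 0.7517 s.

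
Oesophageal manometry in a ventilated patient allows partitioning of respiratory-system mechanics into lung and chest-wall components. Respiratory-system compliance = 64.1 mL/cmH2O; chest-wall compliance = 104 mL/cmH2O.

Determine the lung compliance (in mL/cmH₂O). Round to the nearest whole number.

167

1/CL = 1/Crs − 1/Ccw.
1/CL = 1/64.1 − 1/104 = 0.005985.
CL = 167.08 mL/cmH2O.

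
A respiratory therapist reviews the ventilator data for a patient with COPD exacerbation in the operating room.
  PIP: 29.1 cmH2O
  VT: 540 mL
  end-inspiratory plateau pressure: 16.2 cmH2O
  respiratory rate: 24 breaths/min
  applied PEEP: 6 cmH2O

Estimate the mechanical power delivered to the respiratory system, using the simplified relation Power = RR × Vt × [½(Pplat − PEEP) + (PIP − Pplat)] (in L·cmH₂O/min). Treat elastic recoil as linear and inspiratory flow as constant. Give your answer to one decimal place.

Per-breath work = Vt × [½(Pplat−PEEP) + (PIP−Pplat)] = 0.540 × [0.5×10.2 + 12.9] = 0.540 × 18.0 = 9.72 L·cmH2O.
Power = 24 × 9.72 = 233.28 L·cmH2O/min.

233.3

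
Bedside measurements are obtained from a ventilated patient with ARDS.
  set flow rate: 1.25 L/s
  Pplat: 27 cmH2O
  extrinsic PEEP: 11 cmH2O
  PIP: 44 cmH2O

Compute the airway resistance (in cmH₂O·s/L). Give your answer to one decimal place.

Raw = (PIP − Pplat) / flow = (44 − 27) / 1.25 = 17.0 / 1.25 = 13.6 cmH2O·s/L.

13.6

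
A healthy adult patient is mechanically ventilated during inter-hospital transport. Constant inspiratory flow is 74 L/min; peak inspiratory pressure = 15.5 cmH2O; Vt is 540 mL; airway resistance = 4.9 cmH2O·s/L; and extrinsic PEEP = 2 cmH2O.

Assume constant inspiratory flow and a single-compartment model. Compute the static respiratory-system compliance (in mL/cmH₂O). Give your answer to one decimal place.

Flow: 74 L/min ÷ 60 = 1.2333 L/s.
Equation of motion (constant flow): PIP = Vt/C + R·V̇ + PEEP.
Vt/C = PIP − R·V̇ − PEEP = 15.5 − 4.9×1.2333 − 2 = 15.5 − 6.043 − 2 = 7.457 cmH2O.
C = Vt / 7.457 = 540 / 7.457 = 72.415 mL/cmH2O.

72.4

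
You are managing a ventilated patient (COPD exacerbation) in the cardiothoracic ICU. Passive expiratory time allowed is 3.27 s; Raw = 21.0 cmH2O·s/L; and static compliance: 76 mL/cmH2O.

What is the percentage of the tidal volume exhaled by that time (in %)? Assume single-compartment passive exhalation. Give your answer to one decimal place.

87.1

τ = R × C = 21.0 × 76 mL/cmH2O = 21.0 × 0.076 L/cmH2O = 1.596 s.
Passive exhalation: V(t)/V₀ = e^(−t/τ) = e^(−3.27/1.596) = 0.1289.
Fraction exhaled = 1 − 0.1289 = 0.8711 → 87.11%.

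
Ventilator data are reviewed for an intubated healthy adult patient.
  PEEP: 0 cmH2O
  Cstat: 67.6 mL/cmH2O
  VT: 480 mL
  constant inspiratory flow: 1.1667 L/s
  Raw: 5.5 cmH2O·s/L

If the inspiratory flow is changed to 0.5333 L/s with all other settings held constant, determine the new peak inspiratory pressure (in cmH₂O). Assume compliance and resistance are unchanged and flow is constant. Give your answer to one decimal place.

10.0

PIP = Vt/C + R·V̇ + PEEP (constant-flow equation of motion).
Only the resistive term changes: ΔPIP = R × ΔV̇ = 5.5 × (0.5333 − 1.1667) = 5.5 × -0.6334 = -3.484 cmH2O.
Original PIP = 480/67.6 + 5.5×1.1667 + 0 = 13.517 cmH2O; new PIP = 13.517 + (-3.484) = 10.033 cmH2O.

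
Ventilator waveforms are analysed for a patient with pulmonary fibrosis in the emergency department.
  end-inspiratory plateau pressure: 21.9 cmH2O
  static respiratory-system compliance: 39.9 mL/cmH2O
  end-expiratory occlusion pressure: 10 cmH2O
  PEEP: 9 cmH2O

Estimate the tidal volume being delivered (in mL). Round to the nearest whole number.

475

End-expiratory occlusion gives total PEEP = 10 cmH2O (intrinsic PEEP = 10 − 9 = 1). Use total PEEP for the elastic gradient.
Vt = Cstat × (Pplat − PEEPtotal) = 39.9 × (21.9 − 10) = 39.9 × 11.9 = 474.81 mL.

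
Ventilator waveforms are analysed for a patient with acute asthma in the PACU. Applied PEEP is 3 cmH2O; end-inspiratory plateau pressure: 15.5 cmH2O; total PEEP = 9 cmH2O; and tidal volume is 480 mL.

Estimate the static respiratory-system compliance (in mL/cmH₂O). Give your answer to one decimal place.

End-expiratory occlusion gives total PEEP = 9 cmH2O (intrinsic PEEP = 9 − 3 = 6). Use total PEEP for the elastic gradient.
Cstat = Vt / (Pplat − PEEPtotal) = 480 / (15.5 − 9) = 480 / 6.5 = 73.846 mL/cmH2O.

73.8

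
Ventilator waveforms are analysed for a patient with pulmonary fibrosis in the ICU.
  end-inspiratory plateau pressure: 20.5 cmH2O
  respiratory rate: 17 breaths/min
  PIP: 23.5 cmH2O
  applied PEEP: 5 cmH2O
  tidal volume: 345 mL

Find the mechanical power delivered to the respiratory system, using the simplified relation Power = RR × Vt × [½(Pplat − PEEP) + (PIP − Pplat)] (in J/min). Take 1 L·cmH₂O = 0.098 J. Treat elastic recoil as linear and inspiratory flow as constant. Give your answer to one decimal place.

Per-breath work = Vt × [½(Pplat−PEEP) + (PIP−Pplat)] = 0.345 × [0.5×15.5 + 3.0] = 0.345 × 10.75 = 3.709 L·cmH2O.
Power = 17 × 3.709 = 63.053 L·cmH2O/min.
× 0.098 J/(L·cmH2O) → 6.179 J/min.

6.2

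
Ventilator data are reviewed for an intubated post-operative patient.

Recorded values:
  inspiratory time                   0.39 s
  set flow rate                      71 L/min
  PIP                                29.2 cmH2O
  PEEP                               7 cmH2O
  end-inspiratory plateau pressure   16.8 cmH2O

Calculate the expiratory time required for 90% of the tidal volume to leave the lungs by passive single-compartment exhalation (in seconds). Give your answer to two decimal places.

Flow: 71 L/min ÷ 60 = 1.1833 L/s.
Vt = flow × Ti = 1.1833 L/s × 0.39 s × 1000 mL/L = 461.49 mL.
R = (PIP − Pplat)/V̇ = (29.2 − 16.8) / 1.1833 = 12.4/1.1833 = 10.479 cmH2O·s/L.
C = Vt/(Pplat − PEEP) = 461.49 / (16.8 − 7) = 461.49/9.8 = 47.091 mL/cmH2O.
τ = R × C = 10.479 × 0.04709 L/cmH2O = 0.4935 s.
t = −τ·ln(1 − 0.90) = −0.4935·ln(0.1) = 1.136 s.

1.14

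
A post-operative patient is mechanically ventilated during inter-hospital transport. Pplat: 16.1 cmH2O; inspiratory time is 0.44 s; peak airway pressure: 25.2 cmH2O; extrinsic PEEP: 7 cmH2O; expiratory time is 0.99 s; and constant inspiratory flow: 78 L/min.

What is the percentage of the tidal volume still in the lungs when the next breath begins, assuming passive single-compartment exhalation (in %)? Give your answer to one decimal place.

10.5

Flow: 78 L/min ÷ 60 = 1.3 L/s.
Vt = flow × Ti = 1.3 L/s × 0.44 s × 1000 mL/L = 572.0 mL.
R = (PIP − Pplat)/V̇ = (25.2 − 16.1) / 1.3 = 9.1/1.3 = 7.0 cmH2O·s/L.
C = Vt/(Pplat − PEEP) = 572.0 / (16.1 − 7) = 572.0/9.1 = 62.857 mL/cmH2O.
τ = R × C = 7.0 × 0.06286 L/cmH2O = 0.44 s.
Fraction remaining at end-expiration = e^(−Te/τ) = e^(−0.99/0.44) = 0.1054 → 10.54%.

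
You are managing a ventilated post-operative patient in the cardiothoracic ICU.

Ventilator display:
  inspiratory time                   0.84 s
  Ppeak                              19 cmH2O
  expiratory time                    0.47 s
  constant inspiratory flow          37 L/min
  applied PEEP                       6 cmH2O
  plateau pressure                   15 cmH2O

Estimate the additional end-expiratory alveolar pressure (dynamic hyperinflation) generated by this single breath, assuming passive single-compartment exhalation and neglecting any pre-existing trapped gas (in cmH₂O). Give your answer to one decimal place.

2.6

Flow: 37 L/min ÷ 60 = 0.6167 L/s.
Vt = flow × Ti = 0.6167 L/s × 0.84 s × 1000 mL/L = 518.03 mL.
R = (PIP − Pplat)/V̇ = (19 − 15) / 0.6167 = 4.0/0.6167 = 6.486 cmH2O·s/L.
C = Vt/(Pplat − PEEP) = 518.03 / (15 − 6) = 518.03/9.0 = 57.559 mL/cmH2O.
τ = R × C = 6.486 × 0.05756 L/cmH2O = 0.3733 s.
Fraction remaining = e^(−Te/τ) = e^(−0.47/0.3733) = 0.2839; trapped volume = 518.03 × 0.2839 = 147.07 mL.
Additional alveolar pressure from trapping ≈ V_trapped / C = 147.07 / 57.559 = 2.555 cmH2O.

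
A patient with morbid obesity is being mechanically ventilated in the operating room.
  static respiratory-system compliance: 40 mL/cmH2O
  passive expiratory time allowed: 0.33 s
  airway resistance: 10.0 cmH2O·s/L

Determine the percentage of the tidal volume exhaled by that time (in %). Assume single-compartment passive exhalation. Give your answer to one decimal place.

56.2

τ = R × C = 10.0 × 40 mL/cmH2O = 10.0 × 0.040 L/cmH2O = 0.4 s.
Passive exhalation: V(t)/V₀ = e^(−t/τ) = e^(−0.33/0.4) = 0.4382.
Fraction exhaled = 1 − 0.4382 = 0.5618 → 56.18%.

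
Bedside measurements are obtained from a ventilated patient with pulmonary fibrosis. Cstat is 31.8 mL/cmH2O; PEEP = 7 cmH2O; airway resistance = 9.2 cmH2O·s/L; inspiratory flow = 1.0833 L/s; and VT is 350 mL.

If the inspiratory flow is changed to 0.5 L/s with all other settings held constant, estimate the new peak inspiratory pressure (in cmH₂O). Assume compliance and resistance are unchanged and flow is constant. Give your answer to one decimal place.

22.6

PIP = Vt/C + R·V̇ + PEEP (constant-flow equation of motion).
Only the resistive term changes: ΔPIP = R × ΔV̇ = 9.2 × (0.5 − 1.0833) = 9.2 × -0.5833 = -5.366 cmH2O.
Original PIP = 350/31.8 + 9.2×1.0833 + 7 = 27.973 cmH2O; new PIP = 27.973 + (-5.366) = 22.607 cmH2O.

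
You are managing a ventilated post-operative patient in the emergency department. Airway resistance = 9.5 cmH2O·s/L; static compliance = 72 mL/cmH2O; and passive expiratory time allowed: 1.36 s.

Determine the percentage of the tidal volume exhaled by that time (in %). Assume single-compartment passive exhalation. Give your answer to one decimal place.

τ = R × C = 9.5 × 72 mL/cmH2O = 9.5 × 0.072 L/cmH2O = 0.684 s.
Passive exhalation: V(t)/V₀ = e^(−t/τ) = e^(−1.36/0.684) = 0.1369.
Fraction exhaled = 1 − 0.1369 = 0.8631 → 86.31%.

86.3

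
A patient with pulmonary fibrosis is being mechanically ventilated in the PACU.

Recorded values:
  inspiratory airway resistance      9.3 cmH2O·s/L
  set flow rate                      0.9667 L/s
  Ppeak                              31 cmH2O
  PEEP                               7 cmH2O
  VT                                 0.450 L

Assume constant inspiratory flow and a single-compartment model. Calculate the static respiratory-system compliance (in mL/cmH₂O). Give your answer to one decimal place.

Equation of motion (constant flow): PIP = Vt/C + R·V̇ + PEEP.
Vt/C = PIP − R·V̇ − PEEP = 31 − 9.3×0.9667 − 7 = 31 − 8.99 − 7 = 15.01 cmH2O.
C = Vt / 15.01 = 450 / 15.01 = 29.98 mL/cmH2O.

30.0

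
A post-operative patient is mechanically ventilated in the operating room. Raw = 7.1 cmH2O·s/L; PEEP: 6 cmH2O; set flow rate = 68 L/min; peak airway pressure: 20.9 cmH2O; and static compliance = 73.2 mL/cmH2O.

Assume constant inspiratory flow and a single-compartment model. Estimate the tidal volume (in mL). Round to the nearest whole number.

502

Flow: 68 L/min ÷ 60 = 1.1333 L/s.
Equation of motion (constant flow): PIP = Vt/C + R·V̇ + PEEP.
Vt/C = PIP − R·V̇ − PEEP = 20.9 − 8.046 − 6 = 6.854 cmH2O.
Vt = C × 6.854 = 73.2 × 6.854 = 501.71 mL.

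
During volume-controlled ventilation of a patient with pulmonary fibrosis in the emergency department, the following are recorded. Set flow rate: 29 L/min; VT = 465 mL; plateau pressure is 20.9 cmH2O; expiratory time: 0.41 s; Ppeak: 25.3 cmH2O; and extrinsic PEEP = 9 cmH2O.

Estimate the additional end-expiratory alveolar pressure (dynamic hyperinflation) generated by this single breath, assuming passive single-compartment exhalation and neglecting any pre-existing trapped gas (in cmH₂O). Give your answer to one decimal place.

Flow: 29 L/min ÷ 60 = 0.4833 L/s.
R = (PIP − Pplat)/V̇ = (25.3 − 20.9) / 0.4833 = 4.4/0.4833 = 9.104 cmH2O·s/L.
C = Vt/(Pplat − PEEP) = 465.0 / (20.9 − 9) = 465.0/11.9 = 39.076 mL/cmH2O.
τ = R × C = 9.104 × 0.03908 L/cmH2O = 0.3558 s.
Fraction remaining = e^(−Te/τ) = e^(−0.41/0.3558) = 0.3159; trapped volume = 465.0 × 0.3159 = 146.89 mL.
Additional alveolar pressure from trapping ≈ V_trapped / C = 146.89 / 39.076 = 3.759 cmH2O.

3.8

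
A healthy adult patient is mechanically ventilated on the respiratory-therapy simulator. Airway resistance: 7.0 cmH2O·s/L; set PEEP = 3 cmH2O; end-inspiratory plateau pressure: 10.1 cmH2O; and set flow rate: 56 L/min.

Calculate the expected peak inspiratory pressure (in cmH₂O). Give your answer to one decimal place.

16.6

Flow: 56 L/min ÷ 60 = 0.9333 L/s.
PIP = Pplat + Raw × flow = 10.1 + 7.0 × 0.9333 = 10.1 + 6.533 = 16.633 cmH2O.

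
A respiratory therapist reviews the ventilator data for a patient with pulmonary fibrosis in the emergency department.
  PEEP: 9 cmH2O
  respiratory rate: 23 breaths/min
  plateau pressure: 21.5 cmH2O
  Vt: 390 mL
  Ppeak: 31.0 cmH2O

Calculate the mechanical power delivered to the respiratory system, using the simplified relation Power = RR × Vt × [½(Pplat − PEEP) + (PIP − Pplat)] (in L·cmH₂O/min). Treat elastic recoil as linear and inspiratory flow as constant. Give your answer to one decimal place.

141.3

Per-breath work = Vt × [½(Pplat−PEEP) + (PIP−Pplat)] = 0.390 × [0.5×12.5 + 9.5] = 0.390 × 15.75 = 6.143 L·cmH2O.
Power = 23 × 6.143 = 141.29 L·cmH2O/min.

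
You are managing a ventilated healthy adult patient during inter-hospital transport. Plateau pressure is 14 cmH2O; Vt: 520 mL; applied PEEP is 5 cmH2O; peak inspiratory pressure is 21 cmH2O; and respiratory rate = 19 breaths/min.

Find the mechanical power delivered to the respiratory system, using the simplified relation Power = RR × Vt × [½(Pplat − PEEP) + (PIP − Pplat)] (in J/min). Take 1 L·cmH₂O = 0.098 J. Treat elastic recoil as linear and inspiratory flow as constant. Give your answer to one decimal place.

11.1

Per-breath work = Vt × [½(Pplat−PEEP) + (PIP−Pplat)] = 0.520 × [0.5×9.0 + 7.0] = 0.520 × 11.5 = 5.98 L·cmH2O.
Power = 19 × 5.98 = 113.62 L·cmH2O/min.
× 0.098 J/(L·cmH2O) → 11.135 J/min.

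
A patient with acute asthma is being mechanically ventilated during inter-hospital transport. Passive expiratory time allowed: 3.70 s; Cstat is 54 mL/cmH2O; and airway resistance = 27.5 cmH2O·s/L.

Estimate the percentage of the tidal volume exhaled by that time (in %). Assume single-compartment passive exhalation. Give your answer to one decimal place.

91.7

τ = R × C = 27.5 × 54 mL/cmH2O = 27.5 × 0.054 L/cmH2O = 1.485 s.
Passive exhalation: V(t)/V₀ = e^(−t/τ) = e^(−3.70/1.485) = 0.08278.
Fraction exhaled = 1 − 0.08278 = 0.9172 → 91.72%.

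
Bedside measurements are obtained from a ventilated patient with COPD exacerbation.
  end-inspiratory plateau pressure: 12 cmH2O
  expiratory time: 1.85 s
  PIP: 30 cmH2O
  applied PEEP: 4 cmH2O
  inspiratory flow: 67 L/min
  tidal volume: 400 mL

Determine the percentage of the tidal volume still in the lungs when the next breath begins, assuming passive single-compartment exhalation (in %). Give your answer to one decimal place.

Flow: 67 L/min ÷ 60 = 1.1167 L/s.
R = (PIP − Pplat)/V̇ = (30 − 12) / 1.1167 = 18.0/1.1167 = 16.119 cmH2O·s/L.
C = Vt/(Pplat − PEEP) = 400.0 / (12 − 4) = 400.0/8.0 = 50.0 mL/cmH2O.
τ = R × C = 16.119 × 0.05 L/cmH2O = 0.806 s.
Fraction remaining at end-expiration = e^(−Te/τ) = e^(−1.85/0.806) = 0.1007 → 10.07%.

10.1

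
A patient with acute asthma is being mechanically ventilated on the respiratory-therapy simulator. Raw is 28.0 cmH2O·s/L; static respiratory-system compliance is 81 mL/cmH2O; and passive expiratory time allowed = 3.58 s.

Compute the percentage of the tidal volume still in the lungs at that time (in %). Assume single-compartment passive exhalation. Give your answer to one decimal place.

τ = R × C = 28.0 × 81 mL/cmH2O = 28.0 × 0.081 L/cmH2O = 2.268 s.
Passive exhalation: V(t)/V₀ = e^(−t/τ) = e^(−3.58/2.268) = 0.2063.
Fraction remaining = 0.2063 → 20.63%.

20.6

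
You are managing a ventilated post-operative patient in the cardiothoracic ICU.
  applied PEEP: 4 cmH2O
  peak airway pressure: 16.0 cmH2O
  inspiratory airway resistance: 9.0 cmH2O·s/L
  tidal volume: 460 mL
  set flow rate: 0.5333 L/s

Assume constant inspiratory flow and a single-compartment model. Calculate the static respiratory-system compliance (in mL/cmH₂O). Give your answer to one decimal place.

63.9

Equation of motion (constant flow): PIP = Vt/C + R·V̇ + PEEP.
Vt/C = PIP − R·V̇ − PEEP = 16.0 − 9.0×0.5333 − 4 = 16.0 − 4.8 − 4 = 7.2 cmH2O.
C = Vt / 7.2 = 460 / 7.2 = 63.889 mL/cmH2O.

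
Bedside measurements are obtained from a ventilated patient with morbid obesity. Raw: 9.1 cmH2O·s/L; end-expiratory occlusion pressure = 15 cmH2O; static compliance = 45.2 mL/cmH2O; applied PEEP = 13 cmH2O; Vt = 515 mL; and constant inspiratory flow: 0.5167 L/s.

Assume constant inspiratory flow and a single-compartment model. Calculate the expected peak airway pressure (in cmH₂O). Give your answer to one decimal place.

31.1

Total PEEP = 15 cmH2O (set 13 + intrinsic 2); this is the baseline alveolar pressure.
Equation of motion (constant flow): PIP = Vt/C + R·V̇ + PEEP.
PIP = 515/45.2 + 9.1×0.5167 + 15 = 11.394 + 4.702 + 15 = 31.096 cmH2O.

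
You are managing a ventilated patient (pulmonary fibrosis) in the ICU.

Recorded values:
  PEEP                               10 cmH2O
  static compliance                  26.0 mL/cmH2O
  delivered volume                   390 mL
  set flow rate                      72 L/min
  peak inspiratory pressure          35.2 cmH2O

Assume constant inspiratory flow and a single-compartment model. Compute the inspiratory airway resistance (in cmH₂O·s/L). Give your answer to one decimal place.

8.5

Flow: 72 L/min ÷ 60 = 1.2 L/s.
Equation of motion (constant flow): PIP = Vt/C + R·V̇ + PEEP.
R·V̇ = PIP − Vt/C − PEEP = 35.2 − 390/26.0 − 10 = 35.2 − 15.0 − 10 = 10.2 cmH2O.
R = 10.2 / 1.2 = 8.5 cmH2O·s/L.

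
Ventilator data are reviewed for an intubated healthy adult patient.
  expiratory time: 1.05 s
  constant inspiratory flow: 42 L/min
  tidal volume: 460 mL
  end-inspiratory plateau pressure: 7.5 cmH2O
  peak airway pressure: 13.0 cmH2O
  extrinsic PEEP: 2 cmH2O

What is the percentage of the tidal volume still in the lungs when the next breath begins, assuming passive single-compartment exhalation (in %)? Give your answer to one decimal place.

20.2

Flow: 42 L/min ÷ 60 = 0.7 L/s.
R = (PIP − Pplat)/V̇ = (13.0 − 7.5) / 0.7 = 5.5/0.7 = 7.857 cmH2O·s/L.
C = Vt/(Pplat − PEEP) = 460.0 / (7.5 − 2) = 460.0/5.5 = 83.636 mL/cmH2O.
τ = R × C = 7.857 × 0.08364 L/cmH2O = 0.6572 s.
Fraction remaining at end-expiration = e^(−Te/τ) = e^(−1.05/0.6572) = 0.2024 → 20.24%.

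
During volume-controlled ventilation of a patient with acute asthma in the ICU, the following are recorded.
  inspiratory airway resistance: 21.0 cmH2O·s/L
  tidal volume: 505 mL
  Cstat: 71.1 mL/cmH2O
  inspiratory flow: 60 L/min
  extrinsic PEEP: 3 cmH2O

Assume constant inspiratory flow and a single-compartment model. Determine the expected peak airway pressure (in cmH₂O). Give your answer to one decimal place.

Flow: 60 L/min ÷ 60 = 1 L/s.
Equation of motion (constant flow): PIP = Vt/C + R·V̇ + PEEP.
PIP = 505/71.1 + 21.0×1 + 3 = 7.103 + 21.0 + 3 = 31.103 cmH2O.

31.1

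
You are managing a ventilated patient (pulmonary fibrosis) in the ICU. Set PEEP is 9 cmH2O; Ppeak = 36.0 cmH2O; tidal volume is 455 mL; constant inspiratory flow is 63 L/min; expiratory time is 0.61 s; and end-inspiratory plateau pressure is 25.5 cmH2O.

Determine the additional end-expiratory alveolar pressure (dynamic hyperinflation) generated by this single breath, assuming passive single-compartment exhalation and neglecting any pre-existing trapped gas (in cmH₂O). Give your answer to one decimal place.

1.8

Flow: 63 L/min ÷ 60 = 1.05 L/s.
R = (PIP − Pplat)/V̇ = (36.0 − 25.5) / 1.05 = 10.5/1.05 = 10.0 cmH2O·s/L.
C = Vt/(Pplat − PEEP) = 455.0 / (25.5 − 9) = 455.0/16.5 = 27.576 mL/cmH2O.
τ = R × C = 10.0 × 0.02758 L/cmH2O = 0.2758 s.
Fraction remaining = e^(−Te/τ) = e^(−0.61/0.2758) = 0.1095; trapped volume = 455.0 × 0.1095 = 49.823 mL.
Additional alveolar pressure from trapping ≈ V_trapped / C = 49.823 / 27.576 = 1.807 cmH2O.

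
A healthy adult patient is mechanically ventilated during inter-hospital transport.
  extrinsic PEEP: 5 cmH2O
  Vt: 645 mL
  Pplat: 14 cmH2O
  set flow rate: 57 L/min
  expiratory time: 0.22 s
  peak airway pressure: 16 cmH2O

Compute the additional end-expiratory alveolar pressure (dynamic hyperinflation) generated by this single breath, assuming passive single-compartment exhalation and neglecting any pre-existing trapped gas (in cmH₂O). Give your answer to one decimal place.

Flow: 57 L/min ÷ 60 = 0.95 L/s.
R = (PIP − Pplat)/V̇ = (16 − 14) / 0.95 = 2.0/0.95 = 2.105 cmH2O·s/L.
C = Vt/(Pplat − PEEP) = 645.0 / (14 − 5) = 645.0/9.0 = 71.667 mL/cmH2O.
τ = R × C = 2.105 × 0.07167 L/cmH2O = 0.1509 s.
Fraction remaining = e^(−Te/τ) = e^(−0.22/0.1509) = 0.2327; trapped volume = 645.0 × 0.2327 = 150.09 mL.
Additional alveolar pressure from trapping ≈ V_trapped / C = 150.09 / 71.667 = 2.094 cmH2O.

2.1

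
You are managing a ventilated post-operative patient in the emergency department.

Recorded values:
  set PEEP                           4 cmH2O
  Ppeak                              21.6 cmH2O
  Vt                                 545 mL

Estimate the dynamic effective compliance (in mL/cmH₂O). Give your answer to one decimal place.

Dynamic compliance = Vt / (PIP − PEEP) = 545 / (21.6 − 4) = 545 / 17.6 = 30.966 mL/cmH2O.

31.0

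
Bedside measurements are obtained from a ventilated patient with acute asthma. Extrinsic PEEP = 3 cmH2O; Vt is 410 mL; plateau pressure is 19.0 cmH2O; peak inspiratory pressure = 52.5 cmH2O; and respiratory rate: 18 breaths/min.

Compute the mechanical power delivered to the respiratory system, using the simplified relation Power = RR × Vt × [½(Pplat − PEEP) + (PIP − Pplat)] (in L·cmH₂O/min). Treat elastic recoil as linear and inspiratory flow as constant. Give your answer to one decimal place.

306.3

Per-breath work = Vt × [½(Pplat−PEEP) + (PIP−Pplat)] = 0.410 × [0.5×16.0 + 33.5] = 0.410 × 41.5 = 17.015 L·cmH2O.
Power = 18 × 17.015 = 306.27 L·cmH2O/min.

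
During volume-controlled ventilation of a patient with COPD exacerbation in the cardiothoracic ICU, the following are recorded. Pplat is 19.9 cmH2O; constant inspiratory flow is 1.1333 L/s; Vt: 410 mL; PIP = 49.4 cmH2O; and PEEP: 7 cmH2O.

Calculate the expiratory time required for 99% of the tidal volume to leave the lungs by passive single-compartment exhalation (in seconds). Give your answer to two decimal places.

R = (PIP − Pplat)/V̇ = (49.4 − 19.9) / 1.1333 = 29.5/1.1333 = 26.03 cmH2O·s/L.
C = Vt/(Pplat − PEEP) = 410.0 / (19.9 − 7) = 410.0/12.9 = 31.783 mL/cmH2O.
τ = R × C = 26.03 × 0.03178 L/cmH2O = 0.8272 s.
t = −τ·ln(1 − 0.99) = −0.8272·ln(0.01) = 3.809 s.

3.81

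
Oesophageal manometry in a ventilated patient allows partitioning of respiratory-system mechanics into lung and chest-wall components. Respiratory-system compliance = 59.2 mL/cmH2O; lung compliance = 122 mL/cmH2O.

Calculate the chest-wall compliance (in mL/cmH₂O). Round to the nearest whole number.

1/Ccw = 1/Crs − 1/CL.
1/Ccw = 1/59.2 − 1/122 = 0.008695.
Ccw = 115.01 mL/cmH2O.

115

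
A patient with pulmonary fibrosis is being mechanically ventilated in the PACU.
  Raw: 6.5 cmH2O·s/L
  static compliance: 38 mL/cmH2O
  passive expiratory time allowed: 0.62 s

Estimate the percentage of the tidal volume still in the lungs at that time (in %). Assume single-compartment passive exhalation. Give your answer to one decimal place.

τ = R × C = 6.5 × 38 mL/cmH2O = 6.5 × 0.038 L/cmH2O = 0.247 s.
Passive exhalation: V(t)/V₀ = e^(−t/τ) = e^(−0.62/0.247) = 0.08126.
Fraction remaining = 0.08126 → 8.126%.

8.1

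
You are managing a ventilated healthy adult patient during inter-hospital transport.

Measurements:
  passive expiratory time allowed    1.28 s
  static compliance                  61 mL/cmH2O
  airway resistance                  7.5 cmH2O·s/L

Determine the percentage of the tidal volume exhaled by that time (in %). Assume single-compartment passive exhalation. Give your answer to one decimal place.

τ = R × C = 7.5 × 61 mL/cmH2O = 7.5 × 0.061 L/cmH2O = 0.4575 s.
Passive exhalation: V(t)/V₀ = e^(−t/τ) = e^(−1.28/0.4575) = 0.06094.
Fraction exhaled = 1 − 0.06094 = 0.9391 → 93.91%.

93.9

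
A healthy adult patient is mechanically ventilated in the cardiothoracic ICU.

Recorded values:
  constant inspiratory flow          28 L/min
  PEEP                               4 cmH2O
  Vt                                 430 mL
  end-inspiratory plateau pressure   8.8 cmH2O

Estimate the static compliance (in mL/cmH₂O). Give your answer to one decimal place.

Cstat = Vt / (Pplat − PEEP) = 430 / (8.8 − 4) = 430 / 4.8 = 89.583 mL/cmH2O.

89.6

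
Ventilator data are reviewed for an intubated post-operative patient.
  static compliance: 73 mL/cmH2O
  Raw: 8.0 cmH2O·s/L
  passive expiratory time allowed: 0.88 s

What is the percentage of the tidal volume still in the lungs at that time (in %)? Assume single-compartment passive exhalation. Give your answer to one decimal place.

22.2

τ = R × C = 8.0 × 73 mL/cmH2O = 8.0 × 0.073 L/cmH2O = 0.584 s.
Passive exhalation: V(t)/V₀ = e^(−t/τ) = e^(−0.88/0.584) = 0.2216.
Fraction remaining = 0.2216 → 22.16%.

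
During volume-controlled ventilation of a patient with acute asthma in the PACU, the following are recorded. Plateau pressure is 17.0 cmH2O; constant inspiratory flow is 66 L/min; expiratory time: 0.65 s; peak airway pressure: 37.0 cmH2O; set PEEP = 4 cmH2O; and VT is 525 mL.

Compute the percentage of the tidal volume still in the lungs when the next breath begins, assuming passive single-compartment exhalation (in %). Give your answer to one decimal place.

41.3

Flow: 66 L/min ÷ 60 = 1.1 L/s.
R = (PIP − Pplat)/V̇ = (37.0 − 17.0) / 1.1 = 20.0/1.1 = 18.182 cmH2O·s/L.
C = Vt/(Pplat − PEEP) = 525.0 / (17.0 − 4) = 525.0/13.0 = 40.385 mL/cmH2O.
τ = R × C = 18.182 × 0.04039 L/cmH2O = 0.7344 s.
Fraction remaining at end-expiration = e^(−Te/τ) = e^(−0.65/0.7344) = 0.4127 → 41.27%.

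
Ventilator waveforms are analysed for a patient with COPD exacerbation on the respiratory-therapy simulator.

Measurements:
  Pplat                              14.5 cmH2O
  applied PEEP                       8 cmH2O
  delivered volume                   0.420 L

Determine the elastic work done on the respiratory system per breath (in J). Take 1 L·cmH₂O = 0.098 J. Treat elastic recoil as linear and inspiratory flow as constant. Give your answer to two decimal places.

0.13

Elastic work ≈ ½ × (Pplat − PEEP) × Vt = 0.5 × (14.5 − 8) × 0.420 L = 0.5 × 6.5 × 0.420 = 1.365 L·cmH2O.
× 0.098 J/(L·cmH2O) → 0.1338 J.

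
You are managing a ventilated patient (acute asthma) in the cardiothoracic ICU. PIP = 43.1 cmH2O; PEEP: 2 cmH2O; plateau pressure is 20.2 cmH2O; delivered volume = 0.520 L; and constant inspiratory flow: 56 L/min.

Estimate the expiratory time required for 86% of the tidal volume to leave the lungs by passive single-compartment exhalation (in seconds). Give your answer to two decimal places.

Flow: 56 L/min ÷ 60 = 0.9333 L/s.
R = (PIP − Pplat)/V̇ = (43.1 − 20.2) / 0.9333 = 22.9/0.9333 = 24.537 cmH2O·s/L.
C = Vt/(Pplat − PEEP) = 520.0 / (20.2 − 2) = 520.0/18.2 = 28.571 mL/cmH2O.
τ = R × C = 24.537 × 0.02857 L/cmH2O = 0.701 s.
t = −τ·ln(1 − 0.86) = −0.701·ln(0.14) = 1.378 s.

1.38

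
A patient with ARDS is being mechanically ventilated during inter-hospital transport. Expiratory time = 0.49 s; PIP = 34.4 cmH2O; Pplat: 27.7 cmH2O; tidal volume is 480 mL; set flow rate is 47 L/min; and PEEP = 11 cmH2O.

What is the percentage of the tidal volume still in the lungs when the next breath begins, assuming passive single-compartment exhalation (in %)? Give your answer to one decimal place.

Flow: 47 L/min ÷ 60 = 0.7833 L/s.
R = (PIP − Pplat)/V̇ = (34.4 − 27.7) / 0.7833 = 6.7/0.7833 = 8.554 cmH2O·s/L.
C = Vt/(Pplat − PEEP) = 480.0 / (27.7 − 11) = 480.0/16.7 = 28.743 mL/cmH2O.
τ = R × C = 8.554 × 0.02874 L/cmH2O = 0.2458 s.
Fraction remaining at end-expiration = e^(−Te/τ) = e^(−0.49/0.2458) = 0.1362 → 13.62%.

13.6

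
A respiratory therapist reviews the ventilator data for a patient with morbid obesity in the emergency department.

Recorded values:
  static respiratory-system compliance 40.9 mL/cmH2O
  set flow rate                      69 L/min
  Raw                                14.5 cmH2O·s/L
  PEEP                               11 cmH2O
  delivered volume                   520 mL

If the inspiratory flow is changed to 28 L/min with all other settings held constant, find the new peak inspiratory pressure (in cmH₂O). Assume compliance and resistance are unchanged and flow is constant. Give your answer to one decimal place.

30.5

Flow: 69 L/min ÷ 60 = 1.15 L/s.
New flow: 28 L/min ÷ 60 = 0.4667 L/s.
PIP = Vt/C + R·V̇ + PEEP (constant-flow equation of motion).
Only the resistive term changes: ΔPIP = R × ΔV̇ = 14.5 × (0.4667 − 1.15) = 14.5 × -0.6833 = -9.908 cmH2O.
Original PIP = 520/40.9 + 14.5×1.15 + 11 = 40.389 cmH2O; new PIP = 40.389 + (-9.908) = 30.481 cmH2O.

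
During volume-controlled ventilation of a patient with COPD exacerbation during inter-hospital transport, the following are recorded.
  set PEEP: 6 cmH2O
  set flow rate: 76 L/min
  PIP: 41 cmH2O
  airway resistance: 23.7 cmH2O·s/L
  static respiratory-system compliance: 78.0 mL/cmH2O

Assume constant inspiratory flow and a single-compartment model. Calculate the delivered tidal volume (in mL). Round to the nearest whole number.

Flow: 76 L/min ÷ 60 = 1.2667 L/s.
Equation of motion (constant flow): PIP = Vt/C + R·V̇ + PEEP.
Vt/C = PIP − R·V̇ − PEEP = 41 − 30.021 − 6 = 4.979 cmH2O.
Vt = C × 4.979 = 78.0 × 4.979 = 388.36 mL.

388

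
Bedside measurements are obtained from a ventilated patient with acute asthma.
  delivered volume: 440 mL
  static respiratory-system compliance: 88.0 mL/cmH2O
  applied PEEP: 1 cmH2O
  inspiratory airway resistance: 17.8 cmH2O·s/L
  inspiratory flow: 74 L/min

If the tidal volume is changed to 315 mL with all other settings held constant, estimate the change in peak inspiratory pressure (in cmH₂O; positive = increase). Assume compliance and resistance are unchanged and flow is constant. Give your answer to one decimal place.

PIP = Vt/C + R·V̇ + PEEP (constant-flow equation of motion).
Only the elastic term changes: ΔPIP = ΔVt / C = (315 − 440) / 88.0 = -1.42 cmH2O.

-1.4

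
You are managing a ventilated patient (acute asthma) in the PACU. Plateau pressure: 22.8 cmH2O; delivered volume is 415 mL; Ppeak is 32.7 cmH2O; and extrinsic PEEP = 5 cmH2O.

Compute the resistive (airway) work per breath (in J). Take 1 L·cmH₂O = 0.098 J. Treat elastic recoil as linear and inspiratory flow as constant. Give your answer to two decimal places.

With constant inspiratory flow the resistive pressure is constant at PIP − Pplat = 32.7 − 22.8 = 9.9 cmH2O, so resistive work = 9.9 × 0.415 = 4.109 L·cmH2O.
× 0.098 J/(L·cmH2O) → 0.4027 J.

0.40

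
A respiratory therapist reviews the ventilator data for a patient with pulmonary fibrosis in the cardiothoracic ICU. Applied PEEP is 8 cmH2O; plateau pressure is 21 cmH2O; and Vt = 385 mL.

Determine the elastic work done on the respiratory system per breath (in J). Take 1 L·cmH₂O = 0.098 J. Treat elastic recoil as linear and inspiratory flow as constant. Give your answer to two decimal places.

0.25

Elastic work ≈ ½ × (Pplat − PEEP) × Vt = 0.5 × (21 − 8) × 0.385 L = 0.5 × 13.0 × 0.385 = 2.503 L·cmH2O.
× 0.098 J/(L·cmH2O) → 0.2453 J.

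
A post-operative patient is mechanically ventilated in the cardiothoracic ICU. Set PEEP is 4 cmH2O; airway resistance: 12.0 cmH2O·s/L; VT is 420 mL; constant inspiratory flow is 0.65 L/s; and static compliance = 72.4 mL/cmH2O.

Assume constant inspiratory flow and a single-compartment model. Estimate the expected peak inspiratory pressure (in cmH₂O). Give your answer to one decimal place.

17.6

Equation of motion (constant flow): PIP = Vt/C + R·V̇ + PEEP.
PIP = 420/72.4 + 12.0×0.65 + 4 = 5.801 + 7.8 + 4 = 17.601 cmH2O.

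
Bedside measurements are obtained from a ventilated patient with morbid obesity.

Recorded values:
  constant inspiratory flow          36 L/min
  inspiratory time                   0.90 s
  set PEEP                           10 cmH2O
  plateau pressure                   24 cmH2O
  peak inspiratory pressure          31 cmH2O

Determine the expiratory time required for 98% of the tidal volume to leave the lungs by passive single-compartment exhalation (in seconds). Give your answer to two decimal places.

1.76

Flow: 36 L/min ÷ 60 = 0.6 L/s.
Vt = flow × Ti = 0.6 L/s × 0.90 s × 1000 mL/L = 540.0 mL.
R = (PIP − Pplat)/V̇ = (31 − 24) / 0.6 = 7.0/0.6 = 11.667 cmH2O·s/L.
C = Vt/(Pplat − PEEP) = 540.0 / (24 − 10) = 540.0/14.0 = 38.571 mL/cmH2O.
τ = R × C = 11.667 × 0.03857 L/cmH2O = 0.45 s.
t = −τ·ln(1 − 0.98) = −0.45·ln(0.02) = 1.76 s.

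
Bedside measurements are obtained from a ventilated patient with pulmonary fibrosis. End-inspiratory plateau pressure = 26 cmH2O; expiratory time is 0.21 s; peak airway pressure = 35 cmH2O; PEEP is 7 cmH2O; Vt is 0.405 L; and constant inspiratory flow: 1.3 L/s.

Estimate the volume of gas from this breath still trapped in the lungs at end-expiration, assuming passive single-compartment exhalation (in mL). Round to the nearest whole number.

98

R = (PIP − Pplat)/V̇ = (35 − 26) / 1.3 = 9.0/1.3 = 6.923 cmH2O·s/L.
C = Vt/(Pplat − PEEP) = 405.0 / (26 − 7) = 405.0/19.0 = 21.316 mL/cmH2O.
τ = R × C = 6.923 × 0.02132 L/cmH2O = 0.1476 s.
Fraction remaining = e^(−Te/τ) = e^(−0.21/0.1476) = 0.241.
Trapped volume = 405.0 × 0.241 = 97.605 mL.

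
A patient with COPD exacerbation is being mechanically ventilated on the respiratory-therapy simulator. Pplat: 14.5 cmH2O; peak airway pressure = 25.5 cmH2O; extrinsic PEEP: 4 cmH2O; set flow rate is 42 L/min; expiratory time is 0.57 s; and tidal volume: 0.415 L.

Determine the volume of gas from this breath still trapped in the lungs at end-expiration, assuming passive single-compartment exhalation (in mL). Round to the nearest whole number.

166

Flow: 42 L/min ÷ 60 = 0.7 L/s.
R = (PIP − Pplat)/V̇ = (25.5 − 14.5) / 0.7 = 11.0/0.7 = 15.714 cmH2O·s/L.
C = Vt/(Pplat − PEEP) = 415.0 / (14.5 − 4) = 415.0/10.5 = 39.524 mL/cmH2O.
τ = R × C = 15.714 × 0.03952 L/cmH2O = 0.621 s.
Fraction remaining = e^(−Te/τ) = e^(−0.57/0.621) = 0.3994.
Trapped volume = 415.0 × 0.3994 = 165.75 mL.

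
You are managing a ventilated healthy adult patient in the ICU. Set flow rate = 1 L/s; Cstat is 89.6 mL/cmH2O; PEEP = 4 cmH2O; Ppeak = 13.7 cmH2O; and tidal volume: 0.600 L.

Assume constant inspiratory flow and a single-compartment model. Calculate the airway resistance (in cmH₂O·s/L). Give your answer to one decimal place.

Equation of motion (constant flow): PIP = Vt/C + R·V̇ + PEEP.
R·V̇ = PIP − Vt/C − PEEP = 13.7 − 600/89.6 − 4 = 13.7 − 6.696 − 4 = 3.004 cmH2O.
R = 3.004 / 1 = 3.004 cmH2O·s/L.

3.0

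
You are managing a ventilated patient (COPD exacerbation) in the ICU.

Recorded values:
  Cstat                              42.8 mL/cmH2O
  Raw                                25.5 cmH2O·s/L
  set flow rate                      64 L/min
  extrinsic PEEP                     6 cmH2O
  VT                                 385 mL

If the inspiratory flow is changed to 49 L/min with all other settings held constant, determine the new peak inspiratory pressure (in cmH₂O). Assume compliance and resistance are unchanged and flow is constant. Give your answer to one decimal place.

Flow: 64 L/min ÷ 60 = 1.0667 L/s.
New flow: 49 L/min ÷ 60 = 0.8167 L/s.
PIP = Vt/C + R·V̇ + PEEP (constant-flow equation of motion).
Only the resistive term changes: ΔPIP = R × ΔV̇ = 25.5 × (0.8167 − 1.0667) = 25.5 × -0.25 = -6.375 cmH2O.
Original PIP = 385/42.8 + 25.5×1.0667 + 6 = 42.196 cmH2O; new PIP = 42.196 + (-6.375) = 35.821 cmH2O.

35.8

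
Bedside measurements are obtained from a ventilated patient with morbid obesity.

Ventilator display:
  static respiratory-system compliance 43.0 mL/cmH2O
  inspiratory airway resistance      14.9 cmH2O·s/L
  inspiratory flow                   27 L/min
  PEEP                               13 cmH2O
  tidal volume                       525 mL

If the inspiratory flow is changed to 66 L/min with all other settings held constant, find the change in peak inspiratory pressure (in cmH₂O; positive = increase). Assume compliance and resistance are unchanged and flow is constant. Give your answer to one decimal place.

Flow: 27 L/min ÷ 60 = 0.45 L/s.
New flow: 66 L/min ÷ 60 = 1.1 L/s.
PIP = Vt/C + R·V̇ + PEEP (constant-flow equation of motion).
Only the resistive term changes: ΔPIP = R × ΔV̇ = 14.9 × (1.1 − 0.45) = 14.9 × 0.65 = 9.685 cmH2O.

9.7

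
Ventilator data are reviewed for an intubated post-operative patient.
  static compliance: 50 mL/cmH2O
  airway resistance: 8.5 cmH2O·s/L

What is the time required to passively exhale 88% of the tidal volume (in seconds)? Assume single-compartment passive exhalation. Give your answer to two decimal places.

τ = R × C = 8.5 × 50 mL/cmH2O = 8.5 × 0.050 L/cmH2O = 0.425 s.
Exhaled fraction f = 1 − e^(−t/τ) → t = −τ·ln(1 − f) = −0.425·ln(0.12) = 0.9011 s.

0.90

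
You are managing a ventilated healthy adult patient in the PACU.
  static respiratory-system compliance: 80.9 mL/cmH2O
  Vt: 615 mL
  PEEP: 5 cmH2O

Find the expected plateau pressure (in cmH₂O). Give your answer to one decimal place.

12.6

Pplat = PEEP + Vt / Cstat = 5 + 615 / 80.9 = 5 + 7.602 = 12.602 cmH2O.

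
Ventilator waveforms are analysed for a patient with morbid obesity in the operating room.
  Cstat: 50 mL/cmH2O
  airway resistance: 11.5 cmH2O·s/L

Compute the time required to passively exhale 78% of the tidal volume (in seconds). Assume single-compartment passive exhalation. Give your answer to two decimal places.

τ = R × C = 11.5 × 50 mL/cmH2O = 11.5 × 0.050 L/cmH2O = 0.575 s.
Exhaled fraction f = 1 − e^(−t/τ) → t = −τ·ln(1 − f) = −0.575·ln(0.22) = 0.8706 s.

0.87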